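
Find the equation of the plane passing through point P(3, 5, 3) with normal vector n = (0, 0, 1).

The plane through P with normal n = (a, b, c) satisfies n·(r - P) = 0,
i.e. ax + by + cz = a·x₀ + b·y₀ + c·z₀.
d = 0·3 + 0·5 + 1·3
  = 0 + 0 + 3
  = 3
Equation: z = 3

z = 3


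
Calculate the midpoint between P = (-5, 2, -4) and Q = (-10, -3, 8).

M = ((x₁+x₂)/2, (y₁+y₂)/2, (z₁+z₂)/2)
  = ((-5 - 10)/2, (2 - 3)/2, (-4 + 8)/2)
  = (-15/2, -1/2, 4/2)
  = (-7.5, -0.5, 2)

(-7.5, -0.5, 2)


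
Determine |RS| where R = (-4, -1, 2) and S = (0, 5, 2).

d = √[(x₂-x₁)² + (y₂-y₁)² + (z₂-z₁)²]
  = √[4² + 6² + 0²]
  = √[16 + 36 + 0]
  = √52
  ≈ 7.211

7.211


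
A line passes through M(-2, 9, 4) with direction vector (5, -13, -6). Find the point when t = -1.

P(t) = M + t·d
  = (-2 + 5·(-1), 9 + (-13)·(-1), 4 + (-6)·(-1))
  = (-2 - 5, 9 + 13, 4 + 6)
  = (-7, 22, 10)

(-7, 22, 10)


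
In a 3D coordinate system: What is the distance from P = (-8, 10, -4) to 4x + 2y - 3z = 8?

distance = |a·x₀ + b·y₀ + c·z₀ - d| / √(a² + b² + c²)
  = |4·(-8) + 2·10 + (-3)·(-4) - 8| / √(4² + 2² + (-3)²)
  = |-32 + 20 + 12 - 8| / √(16 + 4 + 9)
  = |-8| / √29
  = 8 / 5.385
  ≈ 1.486

1.486


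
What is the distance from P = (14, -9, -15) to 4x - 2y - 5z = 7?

distance = |a·x₀ + b·y₀ + c·z₀ - d| / √(a² + b² + c²)
  = |4·14 + (-2)·(-9) + (-5)·(-15) - 7| / √(4² + (-2)² + (-5)²)
  = |56 + 18 + 75 - 7| / √(16 + 4 + 25)
  = |142| / √45
  = 142 / 6.708
  ≈ 21.17

21.17


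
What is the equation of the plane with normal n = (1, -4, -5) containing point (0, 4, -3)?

The plane through P with normal n = (a, b, c) satisfies n·(r - P) = 0,
i.e. ax + by + cz = a·x₀ + b·y₀ + c·z₀.
d = 1·0 + (-4)·4 + (-5)·(-3)
  = 0 - 16 + 15
  = -1
Equation: x - 4y - 5z = -1

x - 4y - 5z = -1


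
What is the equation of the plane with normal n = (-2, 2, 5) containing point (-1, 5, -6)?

The plane through P with normal n = (a, b, c) satisfies n·(r - P) = 0,
i.e. ax + by + cz = a·x₀ + b·y₀ + c·z₀.
d = (-2)·(-1) + 2·5 + 5·(-6)
  = 2 + 10 - 30
  = -18
Equation: -2x + 2y + 5z = -18

-2x + 2y + 5z = -18


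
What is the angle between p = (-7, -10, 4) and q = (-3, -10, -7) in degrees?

p·q = (-7)·(-3) + (-10)·(-10) + 4·(-7) = 21 + 100 - 28 = 93
|p| = √((-7)² + (-10)² + 4²) = √165 ≈ 12.85
|q| = √((-3)² + (-10)² + (-7)²) = √158 ≈ 12.57
cos θ = (p·q)/(|p||q|) = 93/(12.85·12.57) ≈ 0.576
θ = arccos(0.576) ≈ 54.83°

54.83°


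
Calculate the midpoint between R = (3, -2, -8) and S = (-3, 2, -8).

M = ((x₁+x₂)/2, (y₁+y₂)/2, (z₁+z₂)/2)
  = ((3 - 3)/2, (-2 + 2)/2, (-8 - 8)/2)
  = (0/2, 0/2, -16/2)
  = (0, 0, -8)

(0, 0, -8)


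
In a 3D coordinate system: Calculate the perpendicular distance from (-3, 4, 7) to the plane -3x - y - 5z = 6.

distance = |a·x₀ + b·y₀ + c·z₀ - d| / √(a² + b² + c²)
  = |(-3)·(-3) + (-1)·4 + (-5)·7 - 6| / √((-3)² + (-1)² + (-5)²)
  = |9 - 4 - 35 - 6| / √(9 + 1 + 25)
  = |-36| / √35
  = 36 / 5.916
  ≈ 6.085

6.085


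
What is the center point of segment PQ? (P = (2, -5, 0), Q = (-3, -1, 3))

M = ((x₁+x₂)/2, (y₁+y₂)/2, (z₁+z₂)/2)
  = ((2 - 3)/2, (-5 - 1)/2, (0 + 3)/2)
  = (-1/2, -6/2, 3/2)
  = (-0.5, -3, 1.5)

(-0.5, -3, 1.5)


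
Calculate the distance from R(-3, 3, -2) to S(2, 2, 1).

d = √[(x₂-x₁)² + (y₂-y₁)² + (z₂-z₁)²]
  = √[5² + (-1)² + 3²]
  = √[25 + 1 + 9]
  = √35
  ≈ 5.916

5.916


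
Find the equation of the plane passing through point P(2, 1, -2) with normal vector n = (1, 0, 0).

The plane through P with normal n = (a, b, c) satisfies n·(r - P) = 0,
i.e. ax + by + cz = a·x₀ + b·y₀ + c·z₀.
d = 1·2 + 0·1 + 0·(-2)
  = 2 + 0 + 0
  = 2
Equation: x = 2

x = 2


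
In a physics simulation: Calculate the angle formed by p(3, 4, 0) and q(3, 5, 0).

p·q = 3·3 + 4·5 + 0·0 = 9 + 20 + 0 = 29
|p| = √(3² + 4² + 0²) = √25 ≈ 5
|q| = √(3² + 5² + 0²) = √34 ≈ 5.831
cos θ = (p·q)/(|p||q|) = 29/(5·5.831) ≈ 0.9947
θ = arccos(0.9947) ≈ 5.906°

5.906°


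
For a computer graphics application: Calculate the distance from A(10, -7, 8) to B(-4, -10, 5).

d = √[(x₂-x₁)² + (y₂-y₁)² + (z₂-z₁)²]
  = √[(-14)² + (-3)² + (-3)²]
  = √[196 + 9 + 9]
  = √214
  ≈ 14.63

14.63


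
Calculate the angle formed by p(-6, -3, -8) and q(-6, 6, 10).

p·q = (-6)·(-6) + (-3)·6 + (-8)·10 = 36 - 18 - 80 = -62
|p| = √((-6)² + (-3)² + (-8)²) = √109 ≈ 10.44
|q| = √((-6)² + 6² + 10²) = √172 ≈ 13.11
cos θ = (p·q)/(|p||q|) = -62/(10.44·13.11) ≈ -0.4528
θ = arccos(-0.4528) ≈ 116.9°

116.9°


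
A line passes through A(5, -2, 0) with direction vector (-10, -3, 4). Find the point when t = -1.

P(t) = A + t·d
  = (5 + (-10)·(-1), -2 + (-3)·(-1), 0 + 4·(-1))
  = (5 + 10, -2 + 3, 0 - 4)
  = (15, 1, -4)

(15, 1, -4)


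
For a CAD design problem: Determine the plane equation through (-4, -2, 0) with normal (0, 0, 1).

The plane through P with normal n = (a, b, c) satisfies n·(r - P) = 0,
i.e. ax + by + cz = a·x₀ + b·y₀ + c·z₀.
d = 0·(-4) + 0·(-2) + 1·0
  = 0 + 0 + 0
  = 0
Equation: z = 0

z = 0


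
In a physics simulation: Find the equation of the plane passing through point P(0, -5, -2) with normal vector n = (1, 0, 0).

The plane through P with normal n = (a, b, c) satisfies n·(r - P) = 0,
i.e. ax + by + cz = a·x₀ + b·y₀ + c·z₀.
d = 1·0 + 0·(-5) + 0·(-2)
  = 0 + 0 + 0
  = 0
Equation: x = 0

x = 0


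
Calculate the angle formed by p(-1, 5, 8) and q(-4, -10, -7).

p·q = (-1)·(-4) + 5·(-10) + 8·(-7) = 4 - 50 - 56 = -102
|p| = √((-1)² + 5² + 8²) = √90 ≈ 9.487
|q| = √((-4)² + (-10)² + (-7)²) = √165 ≈ 12.85
cos θ = (p·q)/(|p||q|) = -102/(9.487·12.85) ≈ -0.837
θ = arccos(-0.837) ≈ 146.8°

146.8°


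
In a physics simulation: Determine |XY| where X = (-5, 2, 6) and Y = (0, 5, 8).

d = √[(x₂-x₁)² + (y₂-y₁)² + (z₂-z₁)²]
  = √[5² + 3² + 2²]
  = √[25 + 9 + 4]
  = √38
  ≈ 6.164

6.164


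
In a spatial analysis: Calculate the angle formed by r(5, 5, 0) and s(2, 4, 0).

r·s = 5·2 + 5·4 + 0·0 = 10 + 20 + 0 = 30
|r| = √(5² + 5² + 0²) = √50 ≈ 7.071
|s| = √(2² + 4² + 0²) = √20 ≈ 4.472
cos θ = (r·s)/(|r||s|) = 30/(7.071·4.472) ≈ 0.9487
θ = arccos(0.9487) ≈ 18.43°

18.43°


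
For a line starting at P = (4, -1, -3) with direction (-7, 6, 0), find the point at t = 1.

P(t) = P + t·d
  = (4 + (-7)·1, -1 + 6·1, -3 + 0·1)
  = (4 - 7, -1 + 6, -3 + 0)
  = (-3, 5, -3)

(-3, 5, -3)


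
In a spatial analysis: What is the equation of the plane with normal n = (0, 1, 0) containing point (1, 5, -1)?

The plane through P with normal n = (a, b, c) satisfies n·(r - P) = 0,
i.e. ax + by + cz = a·x₀ + b·y₀ + c·z₀.
d = 0·1 + 1·5 + 0·(-1)
  = 0 + 5 + 0
  = 5
Equation: y = 5

y = 5


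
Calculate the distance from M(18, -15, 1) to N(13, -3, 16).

d = √[(x₂-x₁)² + (y₂-y₁)² + (z₂-z₁)²]
  = √[(-5)² + 12² + 15²]
  = √[25 + 144 + 225]
  = √394
  ≈ 19.85

19.85


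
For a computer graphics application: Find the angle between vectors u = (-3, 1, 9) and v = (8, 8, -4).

u·v = (-3)·8 + 1·8 + 9·(-4) = -24 + 8 - 36 = -52
|u| = √((-3)² + 1² + 9²) = √91 ≈ 9.539
|v| = √(8² + 8² + (-4)²) = √144 ≈ 12
cos θ = (u·v)/(|u||v|) = -52/(9.539·12) ≈ -0.4543
θ = arccos(-0.4543) ≈ 117°

117°


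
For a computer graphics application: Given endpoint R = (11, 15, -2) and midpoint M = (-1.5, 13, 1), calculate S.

S = 2M - R
  = (2·(-1.5) - 11, 2·13 - 15, 2·1 - (-2))
  = (-3 - 11, 26 - 15, 2 + 2)
  = (-14, 11, 4)

(-14, 11, 4)


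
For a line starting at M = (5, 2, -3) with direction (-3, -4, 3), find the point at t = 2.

P(t) = M + t·d
  = (5 + (-3)·2, 2 + (-4)·2, -3 + 3·2)
  = (5 - 6, 2 - 8, -3 + 6)
  = (-1, -6, 3)

(-1, -6, 3)


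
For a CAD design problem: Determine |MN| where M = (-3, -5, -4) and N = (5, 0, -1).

d = √[(x₂-x₁)² + (y₂-y₁)² + (z₂-z₁)²]
  = √[8² + 5² + 3²]
  = √[64 + 25 + 9]
  = √98
  ≈ 9.899

9.899


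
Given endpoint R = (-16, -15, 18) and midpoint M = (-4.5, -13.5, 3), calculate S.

S = 2M - R
  = (2·(-4.5) - (-16), 2·(-13.5) - (-15), 2·3 - 18)
  = (-9 + 16, -27 + 15, 6 - 18)
  = (7, -12, -12)

(7, -12, -12)


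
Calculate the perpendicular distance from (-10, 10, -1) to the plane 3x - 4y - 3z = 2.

distance = |a·x₀ + b·y₀ + c·z₀ - d| / √(a² + b² + c²)
  = |3·(-10) + (-4)·10 + (-3)·(-1) - 2| / √(3² + (-4)² + (-3)²)
  = |-30 - 40 + 3 - 2| / √(9 + 16 + 9)
  = |-69| / √34
  = 69 / 5.831
  ≈ 11.83

11.83


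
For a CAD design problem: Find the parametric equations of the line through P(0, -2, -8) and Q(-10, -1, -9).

Direction vector d = Q - P = (-10 + 0, -1 + 2, -9 + 8) = (-10, 1, -1)
Parametric form r = P + t·d:
x = 0 - 10t, y = -2 + t, z = -8 - t

x = 0 - 10t, y = -2 + t, z = -8 - t


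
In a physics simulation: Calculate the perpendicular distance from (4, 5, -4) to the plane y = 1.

distance = |a·x₀ + b·y₀ + c·z₀ - d| / √(a² + b² + c²)
  = |0·4 + 1·5 + 0·(-4) - 1| / √(0² + 1² + 0²)
  = |0 + 5 + 0 - 1| / √(0 + 1 + 0)
  = |4| / √1
  = 4 / 1
  ≈ 4

4


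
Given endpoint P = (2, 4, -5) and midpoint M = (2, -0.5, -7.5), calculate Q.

Q = 2M - P
  = (2·2 - 2, 2·(-0.5) - 4, 2·(-7.5) - (-5))
  = (4 - 2, -1 - 4, -15 + 5)
  = (2, -5, -10)

(2, -5, -10)


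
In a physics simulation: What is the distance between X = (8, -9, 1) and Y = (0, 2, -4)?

d = √[(x₂-x₁)² + (y₂-y₁)² + (z₂-z₁)²]
  = √[(-8)² + 11² + (-5)²]
  = √[64 + 121 + 25]
  = √210
  ≈ 14.49

14.49


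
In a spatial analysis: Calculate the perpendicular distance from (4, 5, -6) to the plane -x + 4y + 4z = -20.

distance = |a·x₀ + b·y₀ + c·z₀ - d| / √(a² + b² + c²)
  = |(-1)·4 + 4·5 + 4·(-6) - (-20)| / √((-1)² + 4² + 4²)
  = |-4 + 20 - 24 + 20| / √(1 + 16 + 16)
  = |12| / √33
  = 12 / 5.745
  ≈ 2.089

2.089


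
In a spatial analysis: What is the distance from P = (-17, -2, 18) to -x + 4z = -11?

distance = |a·x₀ + b·y₀ + c·z₀ - d| / √(a² + b² + c²)
  = |(-1)·(-17) + 0·(-2) + 4·18 - (-11)| / √((-1)² + 0² + 4²)
  = |17 + 0 + 72 + 11| / √(1 + 0 + 16)
  = |100| / √17
  = 100 / 4.123
  ≈ 24.25

24.25


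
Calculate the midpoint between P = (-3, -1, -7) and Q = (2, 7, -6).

M = ((x₁+x₂)/2, (y₁+y₂)/2, (z₁+z₂)/2)
  = ((-3 + 2)/2, (-1 + 7)/2, (-7 - 6)/2)
  = (-1/2, 6/2, -13/2)
  = (-0.5, 3, -6.5)

(-0.5, 3, -6.5)


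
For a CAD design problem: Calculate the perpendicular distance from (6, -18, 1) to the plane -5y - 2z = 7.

distance = |a·x₀ + b·y₀ + c·z₀ - d| / √(a² + b² + c²)
  = |0·6 + (-5)·(-18) + (-2)·1 - 7| / √(0² + (-5)² + (-2)²)
  = |0 + 90 - 2 - 7| / √(0 + 25 + 4)
  = |81| / √29
  = 81 / 5.385
  ≈ 15.04

15.04


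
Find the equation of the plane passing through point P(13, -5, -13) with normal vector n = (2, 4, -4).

The plane through P with normal n = (a, b, c) satisfies n·(r - P) = 0,
i.e. ax + by + cz = a·x₀ + b·y₀ + c·z₀.
d = 2·13 + 4·(-5) + (-4)·(-13)
  = 26 - 20 + 52
  = 58
Equation: 2x + 4y - 4z = 58

2x + 4y - 4z = 58


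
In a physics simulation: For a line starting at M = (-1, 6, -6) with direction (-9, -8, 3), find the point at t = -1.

P(t) = M + t·d
  = (-1 + (-9)·(-1), 6 + (-8)·(-1), -6 + 3·(-1))
  = (-1 + 9, 6 + 8, -6 - 3)
  = (8, 14, -9)

(8, 14, -9)


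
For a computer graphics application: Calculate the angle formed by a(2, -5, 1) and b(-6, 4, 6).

a·b = 2·(-6) + (-5)·4 + 1·6 = -12 - 20 + 6 = -26
|a| = √(2² + (-5)² + 1²) = √30 ≈ 5.477
|b| = √((-6)² + 4² + 6²) = √88 ≈ 9.381
cos θ = (a·b)/(|a||b|) = -26/(5.477·9.381) ≈ -0.506
θ = arccos(-0.506) ≈ 120.4°

120.4°


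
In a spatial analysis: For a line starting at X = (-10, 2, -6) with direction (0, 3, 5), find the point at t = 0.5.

P(t) = X + t·d
  = (-10 + 0·0.5, 2 + 3·0.5, -6 + 5·0.5)
  = (-10 + 0, 2 + 1.5, -6 + 2.5)
  = (-10, 3.5, -3.5)

(-10, 3.5, -3.5)


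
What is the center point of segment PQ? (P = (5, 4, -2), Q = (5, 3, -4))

M = ((x₁+x₂)/2, (y₁+y₂)/2, (z₁+z₂)/2)
  = ((5 + 5)/2, (4 + 3)/2, (-2 - 4)/2)
  = (10/2, 7/2, -6/2)
  = (5, 3.5, -3)

(5, 3.5, -3)


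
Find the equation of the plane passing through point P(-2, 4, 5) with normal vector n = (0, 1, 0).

The plane through P with normal n = (a, b, c) satisfies n·(r - P) = 0,
i.e. ax + by + cz = a·x₀ + b·y₀ + c·z₀.
d = 0·(-2) + 1·4 + 0·5
  = 0 + 4 + 0
  = 4
Equation: y = 4

y = 4


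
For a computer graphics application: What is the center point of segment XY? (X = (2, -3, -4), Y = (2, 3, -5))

M = ((x₁+x₂)/2, (y₁+y₂)/2, (z₁+z₂)/2)
  = ((2 + 2)/2, (-3 + 3)/2, (-4 - 5)/2)
  = (4/2, 0/2, -9/2)
  = (2, 0, -4.5)

(2, 0, -4.5)


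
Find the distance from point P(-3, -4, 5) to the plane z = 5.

distance = |a·x₀ + b·y₀ + c·z₀ - d| / √(a² + b² + c²)
  = |0·(-3) + 0·(-4) + 1·5 - 5| / √(0² + 0² + 1²)
  = |0 + 0 + 5 - 5| / √(0 + 0 + 1)
  = |0| / √1
  = 0 / 1
  ≈ 0

0


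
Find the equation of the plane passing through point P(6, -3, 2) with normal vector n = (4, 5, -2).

The plane through P with normal n = (a, b, c) satisfies n·(r - P) = 0,
i.e. ax + by + cz = a·x₀ + b·y₀ + c·z₀.
d = 4·6 + 5·(-3) + (-2)·2
  = 24 - 15 - 4
  = 5
Equation: 4x + 5y - 2z = 5

4x + 5y - 2z = 5


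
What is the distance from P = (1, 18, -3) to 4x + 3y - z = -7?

distance = |a·x₀ + b·y₀ + c·z₀ - d| / √(a² + b² + c²)
  = |4·1 + 3·18 + (-1)·(-3) - (-7)| / √(4² + 3² + (-1)²)
  = |4 + 54 + 3 + 7| / √(16 + 9 + 1)
  = |68| / √26
  = 68 / 5.099
  ≈ 13.34

13.34


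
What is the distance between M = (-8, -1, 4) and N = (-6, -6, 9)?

d = √[(x₂-x₁)² + (y₂-y₁)² + (z₂-z₁)²]
  = √[2² + (-5)² + 5²]
  = √[4 + 25 + 25]
  = √54
  ≈ 7.348

7.348


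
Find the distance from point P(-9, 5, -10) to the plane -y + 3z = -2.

distance = |a·x₀ + b·y₀ + c·z₀ - d| / √(a² + b² + c²)
  = |0·(-9) + (-1)·5 + 3·(-10) - (-2)| / √(0² + (-1)² + 3²)
  = |0 - 5 - 30 + 2| / √(0 + 1 + 9)
  = |-33| / √10
  = 33 / 3.162
  ≈ 10.44

10.44


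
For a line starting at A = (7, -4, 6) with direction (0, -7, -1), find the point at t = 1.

P(t) = A + t·d
  = (7 + 0·1, -4 + (-7)·1, 6 + (-1)·1)
  = (7 + 0, -4 - 7, 6 - 1)
  = (7, -11, 5)

(7, -11, 5)


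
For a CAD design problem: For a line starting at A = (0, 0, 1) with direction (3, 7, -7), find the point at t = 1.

P(t) = A + t·d
  = (0 + 3·1, 0 + 7·1, 1 + (-7)·1)
  = (0 + 3, 0 + 7, 1 - 7)
  = (3, 7, -6)

(3, 7, -6)


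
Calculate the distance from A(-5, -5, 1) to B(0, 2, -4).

d = √[(x₂-x₁)² + (y₂-y₁)² + (z₂-z₁)²]
  = √[5² + 7² + (-5)²]
  = √[25 + 49 + 25]
  = √99
  ≈ 9.95

9.95


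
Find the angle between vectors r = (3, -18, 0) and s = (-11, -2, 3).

r·s = 3·(-11) + (-18)·(-2) + 0·3 = -33 + 36 + 0 = 3
|r| = √(3² + (-18)² + 0²) = √333 ≈ 18.25
|s| = √((-11)² + (-2)² + 3²) = √134 ≈ 11.58
cos θ = (r·s)/(|r||s|) = 3/(18.25·11.58) ≈ 0.0142
θ = arccos(0.0142) ≈ 89.19°

89.19°


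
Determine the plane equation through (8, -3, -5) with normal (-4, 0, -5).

The plane through P with normal n = (a, b, c) satisfies n·(r - P) = 0,
i.e. ax + by + cz = a·x₀ + b·y₀ + c·z₀.
d = (-4)·8 + 0·(-3) + (-5)·(-5)
  = -32 + 0 + 25
  = -7
Equation: -4x - 5z = -7

-4x - 5z = -7


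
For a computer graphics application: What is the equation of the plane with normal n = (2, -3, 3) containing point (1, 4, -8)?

The plane through P with normal n = (a, b, c) satisfies n·(r - P) = 0,
i.e. ax + by + cz = a·x₀ + b·y₀ + c·z₀.
d = 2·1 + (-3)·4 + 3·(-8)
  = 2 - 12 - 24
  = -34
Equation: 2x - 3y + 3z = -34

2x - 3y + 3z = -34


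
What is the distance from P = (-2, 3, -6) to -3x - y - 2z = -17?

distance = |a·x₀ + b·y₀ + c·z₀ - d| / √(a² + b² + c²)
  = |(-3)·(-2) + (-1)·3 + (-2)·(-6) - (-17)| / √((-3)² + (-1)² + (-2)²)
  = |6 - 3 + 12 + 17| / √(9 + 1 + 4)
  = |32| / √14
  = 32 / 3.742
  ≈ 8.552

8.552


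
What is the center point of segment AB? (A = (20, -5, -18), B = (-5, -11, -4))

M = ((x₁+x₂)/2, (y₁+y₂)/2, (z₁+z₂)/2)
  = ((20 - 5)/2, (-5 - 11)/2, (-18 - 4)/2)
  = (15/2, -16/2, -22/2)
  = (7.5, -8, -11)

(7.5, -8, -11)


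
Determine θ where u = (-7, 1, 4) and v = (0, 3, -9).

u·v = (-7)·0 + 1·3 + 4·(-9) = 0 + 3 - 36 = -33
|u| = √((-7)² + 1² + 4²) = √66 ≈ 8.124
|v| = √(0² + 3² + (-9)²) = √90 ≈ 9.487
cos θ = (u·v)/(|u||v|) = -33/(8.124·9.487) ≈ -0.4282
θ = arccos(-0.4282) ≈ 115.4°

115.4°


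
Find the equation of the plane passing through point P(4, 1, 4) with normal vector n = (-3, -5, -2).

The plane through P with normal n = (a, b, c) satisfies n·(r - P) = 0,
i.e. ax + by + cz = a·x₀ + b·y₀ + c·z₀.
d = (-3)·4 + (-5)·1 + (-2)·4
  = -12 - 5 - 8
  = -25
Equation: -3x - 5y - 2z = -25

-3x - 5y - 2z = -25


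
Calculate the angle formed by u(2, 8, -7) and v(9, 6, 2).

u·v = 2·9 + 8·6 + (-7)·2 = 18 + 48 - 14 = 52
|u| = √(2² + 8² + (-7)²) = √117 ≈ 10.82
|v| = √(9² + 6² + 2²) = √121 ≈ 11
cos θ = (u·v)/(|u||v|) = 52/(10.82·11) ≈ 0.437
θ = arccos(0.437) ≈ 64.09°

64.09°


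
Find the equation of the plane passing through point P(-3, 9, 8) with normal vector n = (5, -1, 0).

The plane through P with normal n = (a, b, c) satisfies n·(r - P) = 0,
i.e. ax + by + cz = a·x₀ + b·y₀ + c·z₀.
d = 5·(-3) + (-1)·9 + 0·8
  = -15 - 9 + 0
  = -24
Equation: 5x - y = -24

5x - y = -24


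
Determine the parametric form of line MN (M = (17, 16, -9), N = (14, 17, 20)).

Direction vector d = N - M = (14 - 17, 17 - 16, 20 + 9) = (-3, 1, 29)
Parametric form r = M + t·d:
x = 17 - 3t, y = 16 + t, z = -9 + 29t

x = 17 - 3t, y = 16 + t, z = -9 + 29t


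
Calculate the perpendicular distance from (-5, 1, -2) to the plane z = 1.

distance = |a·x₀ + b·y₀ + c·z₀ - d| / √(a² + b² + c²)
  = |0·(-5) + 0·1 + 1·(-2) - 1| / √(0² + 0² + 1²)
  = |0 + 0 - 2 - 1| / √(0 + 0 + 1)
  = |-3| / √1
  = 3 / 1
  ≈ 3

3


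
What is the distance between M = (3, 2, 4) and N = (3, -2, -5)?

d = √[(x₂-x₁)² + (y₂-y₁)² + (z₂-z₁)²]
  = √[0² + (-4)² + (-9)²]
  = √[0 + 16 + 81]
  = √97
  ≈ 9.849

9.849


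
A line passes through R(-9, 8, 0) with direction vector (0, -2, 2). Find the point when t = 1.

P(t) = R + t·d
  = (-9 + 0·1, 8 + (-2)·1, 0 + 2·1)
  = (-9 + 0, 8 - 2, 0 + 2)
  = (-9, 6, 2)

(-9, 6, 2)


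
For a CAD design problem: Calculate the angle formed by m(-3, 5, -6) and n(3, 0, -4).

m·n = (-3)·3 + 5·0 + (-6)·(-4) = -9 + 0 + 24 = 15
|m| = √((-3)² + 5² + (-6)²) = √70 ≈ 8.367
|n| = √(3² + 0² + (-4)²) = √25 ≈ 5
cos θ = (m·n)/(|m||n|) = 15/(8.367·5) ≈ 0.3586
θ = arccos(0.3586) ≈ 68.99°

68.99°


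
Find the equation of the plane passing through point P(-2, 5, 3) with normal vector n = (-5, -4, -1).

The plane through P with normal n = (a, b, c) satisfies n·(r - P) = 0,
i.e. ax + by + cz = a·x₀ + b·y₀ + c·z₀.
d = (-5)·(-2) + (-4)·5 + (-1)·3
  = 10 - 20 - 3
  = -13
Equation: -5x - 4y - z = -13

-5x - 4y - z = -13


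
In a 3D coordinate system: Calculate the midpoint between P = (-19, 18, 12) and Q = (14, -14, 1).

M = ((x₁+x₂)/2, (y₁+y₂)/2, (z₁+z₂)/2)
  = ((-19 + 14)/2, (18 - 14)/2, (12 + 1)/2)
  = (-5/2, 4/2, 13/2)
  = (-2.5, 2, 6.5)

(-2.5, 2, 6.5)


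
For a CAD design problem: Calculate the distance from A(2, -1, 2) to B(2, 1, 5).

d = √[(x₂-x₁)² + (y₂-y₁)² + (z₂-z₁)²]
  = √[0² + 2² + 3²]
  = √[0 + 4 + 9]
  = √13
  ≈ 3.606

3.606


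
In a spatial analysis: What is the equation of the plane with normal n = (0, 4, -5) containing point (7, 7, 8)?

The plane through P with normal n = (a, b, c) satisfies n·(r - P) = 0,
i.e. ax + by + cz = a·x₀ + b·y₀ + c·z₀.
d = 0·7 + 4·7 + (-5)·8
  = 0 + 28 - 40
  = -12
Equation: 4y - 5z = -12

4y - 5z = -12


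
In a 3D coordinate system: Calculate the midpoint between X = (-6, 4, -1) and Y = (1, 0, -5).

M = ((x₁+x₂)/2, (y₁+y₂)/2, (z₁+z₂)/2)
  = ((-6 + 1)/2, (4 + 0)/2, (-1 - 5)/2)
  = (-5/2, 4/2, -6/2)
  = (-2.5, 2, -3)

(-2.5, 2, -3)


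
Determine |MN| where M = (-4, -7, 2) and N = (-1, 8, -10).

d = √[(x₂-x₁)² + (y₂-y₁)² + (z₂-z₁)²]
  = √[3² + 15² + (-12)²]
  = √[9 + 225 + 144]
  = √378
  ≈ 19.44

19.44


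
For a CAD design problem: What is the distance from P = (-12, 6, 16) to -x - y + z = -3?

distance = |a·x₀ + b·y₀ + c·z₀ - d| / √(a² + b² + c²)
  = |(-1)·(-12) + (-1)·6 + 1·16 - (-3)| / √((-1)² + (-1)² + 1²)
  = |12 - 6 + 16 + 3| / √(1 + 1 + 1)
  = |25| / √3
  = 25 / 1.732
  ≈ 14.43

14.43


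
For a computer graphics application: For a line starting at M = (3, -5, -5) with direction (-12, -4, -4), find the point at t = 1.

P(t) = M + t·d
  = (3 + (-12)·1, -5 + (-4)·1, -5 + (-4)·1)
  = (3 - 12, -5 - 4, -5 - 4)
  = (-9, -9, -9)

(-9, -9, -9)


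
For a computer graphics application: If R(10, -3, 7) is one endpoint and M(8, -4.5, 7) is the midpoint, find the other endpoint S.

S = 2M - R
  = (2·8 - 10, 2·(-4.5) - (-3), 2·7 - 7)
  = (16 - 10, -9 + 3, 14 - 7)
  = (6, -6, 7)

(6, -6, 7)


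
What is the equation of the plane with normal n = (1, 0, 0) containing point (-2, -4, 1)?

The plane through P with normal n = (a, b, c) satisfies n·(r - P) = 0,
i.e. ax + by + cz = a·x₀ + b·y₀ + c·z₀.
d = 1·(-2) + 0·(-4) + 0·1
  = -2 + 0 + 0
  = -2
Equation: x = -2

x = -2


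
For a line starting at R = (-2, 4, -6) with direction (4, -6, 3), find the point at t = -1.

P(t) = R + t·d
  = (-2 + 4·(-1), 4 + (-6)·(-1), -6 + 3·(-1))
  = (-2 - 4, 4 + 6, -6 - 3)
  = (-6, 10, -9)

(-6, 10, -9)


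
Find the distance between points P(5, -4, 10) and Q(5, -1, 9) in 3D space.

d = √[(x₂-x₁)² + (y₂-y₁)² + (z₂-z₁)²]
  = √[0² + 3² + (-1)²]
  = √[0 + 9 + 1]
  = √10
  ≈ 3.162

3.162


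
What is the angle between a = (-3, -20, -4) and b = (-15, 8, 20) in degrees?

a·b = (-3)·(-15) + (-20)·8 + (-4)·20 = 45 - 160 - 80 = -195
|a| = √((-3)² + (-20)² + (-4)²) = √425 ≈ 20.62
|b| = √((-15)² + 8² + 20²) = √689 ≈ 26.25
cos θ = (a·b)/(|a||b|) = -195/(20.62·26.25) ≈ -0.3604
θ = arccos(-0.3604) ≈ 111.1°

111.1°


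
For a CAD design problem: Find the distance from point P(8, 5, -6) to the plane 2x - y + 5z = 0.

distance = |a·x₀ + b·y₀ + c·z₀ - d| / √(a² + b² + c²)
  = |2·8 + (-1)·5 + 5·(-6) - 0| / √(2² + (-1)² + 5²)
  = |16 - 5 - 30 + 0| / √(4 + 1 + 25)
  = |-19| / √30
  = 19 / 5.477
  ≈ 3.469

3.469


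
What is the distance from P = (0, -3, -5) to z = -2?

distance = |a·x₀ + b·y₀ + c·z₀ - d| / √(a² + b² + c²)
  = |0·0 + 0·(-3) + 1·(-5) - (-2)| / √(0² + 0² + 1²)
  = |0 + 0 - 5 + 2| / √(0 + 0 + 1)
  = |-3| / √1
  = 3 / 1
  ≈ 3

3


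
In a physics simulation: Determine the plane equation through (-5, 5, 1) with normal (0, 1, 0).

The plane through P with normal n = (a, b, c) satisfies n·(r - P) = 0,
i.e. ax + by + cz = a·x₀ + b·y₀ + c·z₀.
d = 0·(-5) + 1·5 + 0·1
  = 0 + 5 + 0
  = 5
Equation: y = 5

y = 5


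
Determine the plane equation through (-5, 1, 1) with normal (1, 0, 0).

The plane through P with normal n = (a, b, c) satisfies n·(r - P) = 0,
i.e. ax + by + cz = a·x₀ + b·y₀ + c·z₀.
d = 1·(-5) + 0·1 + 0·1
  = -5 + 0 + 0
  = -5
Equation: x = -5

x = -5


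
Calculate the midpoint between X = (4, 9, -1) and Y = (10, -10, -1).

M = ((x₁+x₂)/2, (y₁+y₂)/2, (z₁+z₂)/2)
  = ((4 + 10)/2, (9 - 10)/2, (-1 - 1)/2)
  = (14/2, -1/2, -2/2)
  = (7, -0.5, -1)

(7, -0.5, -1)


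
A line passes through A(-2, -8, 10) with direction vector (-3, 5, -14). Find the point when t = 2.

P(t) = A + t·d
  = (-2 + (-3)·2, -8 + 5·2, 10 + (-14)·2)
  = (-2 - 6, -8 + 10, 10 - 28)
  = (-8, 2, -18)

(-8, 2, -18)


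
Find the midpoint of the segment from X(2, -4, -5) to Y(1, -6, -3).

M = ((x₁+x₂)/2, (y₁+y₂)/2, (z₁+z₂)/2)
  = ((2 + 1)/2, (-4 - 6)/2, (-5 - 3)/2)
  = (3/2, -10/2, -8/2)
  = (1.5, -5, -4)

(1.5, -5, -4)


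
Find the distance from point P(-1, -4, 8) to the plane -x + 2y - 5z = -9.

distance = |a·x₀ + b·y₀ + c·z₀ - d| / √(a² + b² + c²)
  = |(-1)·(-1) + 2·(-4) + (-5)·8 - (-9)| / √((-1)² + 2² + (-5)²)
  = |1 - 8 - 40 + 9| / √(1 + 4 + 25)
  = |-38| / √30
  = 38 / 5.477
  ≈ 6.938

6.938


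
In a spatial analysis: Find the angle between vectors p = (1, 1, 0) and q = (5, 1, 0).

p·q = 1·5 + 1·1 + 0·0 = 5 + 1 + 0 = 6
|p| = √(1² + 1² + 0²) = √2 ≈ 1.414
|q| = √(5² + 1² + 0²) = √26 ≈ 5.099
cos θ = (p·q)/(|p||q|) = 6/(1.414·5.099) ≈ 0.8321
θ = arccos(0.8321) ≈ 33.69°

33.69°


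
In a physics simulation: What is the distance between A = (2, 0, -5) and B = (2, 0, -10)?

d = √[(x₂-x₁)² + (y₂-y₁)² + (z₂-z₁)²]
  = √[0² + 0² + (-5)²]
  = √[0 + 0 + 25]
  = √25
  ≈ 5

5


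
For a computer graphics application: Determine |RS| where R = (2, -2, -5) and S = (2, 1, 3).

d = √[(x₂-x₁)² + (y₂-y₁)² + (z₂-z₁)²]
  = √[0² + 3² + 8²]
  = √[0 + 9 + 64]
  = √73
  ≈ 8.544

8.544


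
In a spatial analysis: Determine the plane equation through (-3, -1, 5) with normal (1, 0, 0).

The plane through P with normal n = (a, b, c) satisfies n·(r - P) = 0,
i.e. ax + by + cz = a·x₀ + b·y₀ + c·z₀.
d = 1·(-3) + 0·(-1) + 0·5
  = -3 + 0 + 0
  = -3
Equation: x = -3

x = -3


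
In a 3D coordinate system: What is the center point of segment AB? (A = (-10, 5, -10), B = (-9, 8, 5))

M = ((x₁+x₂)/2, (y₁+y₂)/2, (z₁+z₂)/2)
  = ((-10 - 9)/2, (5 + 8)/2, (-10 + 5)/2)
  = (-19/2, 13/2, -5/2)
  = (-9.5, 6.5, -2.5)

(-9.5, 6.5, -2.5)


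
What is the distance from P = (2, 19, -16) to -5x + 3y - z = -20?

distance = |a·x₀ + b·y₀ + c·z₀ - d| / √(a² + b² + c²)
  = |(-5)·2 + 3·19 + (-1)·(-16) - (-20)| / √((-5)² + 3² + (-1)²)
  = |-10 + 57 + 16 + 20| / √(25 + 9 + 1)
  = |83| / √35
  = 83 / 5.916
  ≈ 14.03

14.03


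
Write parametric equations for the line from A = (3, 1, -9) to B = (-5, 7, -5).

Direction vector d = B - A = (-5 - 3, 7 - 1, -5 + 9) = (-8, 6, 4)
Parametric form r = A + t·d:
x = 3 - 8t, y = 1 + 6t, z = -9 + 4t

x = 3 - 8t, y = 1 + 6t, z = -9 + 4t


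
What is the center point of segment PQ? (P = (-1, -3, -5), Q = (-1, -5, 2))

M = ((x₁+x₂)/2, (y₁+y₂)/2, (z₁+z₂)/2)
  = ((-1 - 1)/2, (-3 - 5)/2, (-5 + 2)/2)
  = (-2/2, -8/2, -3/2)
  = (-1, -4, -1.5)

(-1, -4, -1.5)


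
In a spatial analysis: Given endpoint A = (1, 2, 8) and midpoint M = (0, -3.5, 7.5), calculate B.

B = 2M - A
  = (2·0 - 1, 2·(-3.5) - 2, 2·7.5 - 8)
  = (0 - 1, -7 - 2, 15 - 8)
  = (-1, -9, 7)

(-1, -9, 7)


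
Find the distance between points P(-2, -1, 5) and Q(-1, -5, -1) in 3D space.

d = √[(x₂-x₁)² + (y₂-y₁)² + (z₂-z₁)²]
  = √[1² + (-4)² + (-6)²]
  = √[1 + 16 + 36]
  = √53
  ≈ 7.28

7.28


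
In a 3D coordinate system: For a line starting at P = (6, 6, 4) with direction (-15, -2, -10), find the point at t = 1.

P(t) = P + t·d
  = (6 + (-15)·1, 6 + (-2)·1, 4 + (-10)·1)
  = (6 - 15, 6 - 2, 4 - 10)
  = (-9, 4, -6)

(-9, 4, -6)


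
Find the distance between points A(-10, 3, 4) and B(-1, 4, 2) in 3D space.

d = √[(x₂-x₁)² + (y₂-y₁)² + (z₂-z₁)²]
  = √[9² + 1² + (-2)²]
  = √[81 + 1 + 4]
  = √86
  ≈ 9.274

9.274


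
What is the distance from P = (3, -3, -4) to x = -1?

distance = |a·x₀ + b·y₀ + c·z₀ - d| / √(a² + b² + c²)
  = |1·3 + 0·(-3) + 0·(-4) - (-1)| / √(1² + 0² + 0²)
  = |3 + 0 + 0 + 1| / √(1 + 0 + 0)
  = |4| / √1
  = 4 / 1
  ≈ 4

4


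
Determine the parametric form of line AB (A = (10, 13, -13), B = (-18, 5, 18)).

Direction vector d = B - A = (-18 - 10, 5 - 13, 18 + 13) = (-28, -8, 31)
Parametric form r = A + t·d:
x = 10 - 28t, y = 13 - 8t, z = -13 + 31t

x = 10 - 28t, y = 13 - 8t, z = -13 + 31t


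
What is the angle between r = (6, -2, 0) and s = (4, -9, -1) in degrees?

r·s = 6·4 + (-2)·(-9) + 0·(-1) = 24 + 18 + 0 = 42
|r| = √(6² + (-2)² + 0²) = √40 ≈ 6.325
|s| = √(4² + (-9)² + (-1)²) = √98 ≈ 9.899
cos θ = (r·s)/(|r||s|) = 42/(6.325·9.899) ≈ 0.6708
θ = arccos(0.6708) ≈ 47.87°

47.87°


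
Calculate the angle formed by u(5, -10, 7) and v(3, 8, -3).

u·v = 5·3 + (-10)·8 + 7·(-3) = 15 - 80 - 21 = -86
|u| = √(5² + (-10)² + 7²) = √174 ≈ 13.19
|v| = √(3² + 8² + (-3)²) = √82 ≈ 9.055
cos θ = (u·v)/(|u||v|) = -86/(13.19·9.055) ≈ -0.72
θ = arccos(-0.72) ≈ 136.1°

136.1°


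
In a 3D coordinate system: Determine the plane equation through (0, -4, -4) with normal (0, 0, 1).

The plane through P with normal n = (a, b, c) satisfies n·(r - P) = 0,
i.e. ax + by + cz = a·x₀ + b·y₀ + c·z₀.
d = 0·0 + 0·(-4) + 1·(-4)
  = 0 + 0 - 4
  = -4
Equation: z = -4

z = -4


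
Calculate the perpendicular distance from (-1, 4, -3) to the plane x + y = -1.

distance = |a·x₀ + b·y₀ + c·z₀ - d| / √(a² + b² + c²)
  = |1·(-1) + 1·4 + 0·(-3) - (-1)| / √(1² + 1² + 0²)
  = |-1 + 4 + 0 + 1| / √(1 + 1 + 0)
  = |4| / √2
  = 4 / 1.414
  ≈ 2.828

2.828


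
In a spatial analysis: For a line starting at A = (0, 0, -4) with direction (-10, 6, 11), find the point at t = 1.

P(t) = A + t·d
  = (0 + (-10)·1, 0 + 6·1, -4 + 11·1)
  = (0 - 10, 0 + 6, -4 + 11)
  = (-10, 6, 7)

(-10, 6, 7)


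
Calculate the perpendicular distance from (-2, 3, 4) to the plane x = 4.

distance = |a·x₀ + b·y₀ + c·z₀ - d| / √(a² + b² + c²)
  = |1·(-2) + 0·3 + 0·4 - 4| / √(1² + 0² + 0²)
  = |-2 + 0 + 0 - 4| / √(1 + 0 + 0)
  = |-6| / √1
  = 6 / 1
  ≈ 6

6


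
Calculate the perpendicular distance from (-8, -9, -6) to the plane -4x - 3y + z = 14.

distance = |a·x₀ + b·y₀ + c·z₀ - d| / √(a² + b² + c²)
  = |(-4)·(-8) + (-3)·(-9) + 1·(-6) - 14| / √((-4)² + (-3)² + 1²)
  = |32 + 27 - 6 - 14| / √(16 + 9 + 1)
  = |39| / √26
  = 39 / 5.099
  ≈ 7.649

7.649


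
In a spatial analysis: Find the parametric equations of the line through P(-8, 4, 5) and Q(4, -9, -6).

Direction vector d = Q - P = (4 + 8, -9 - 4, -6 - 5) = (12, -13, -11)
Parametric form r = P + t·d:
x = -8 + 12t, y = 4 - 13t, z = 5 - 11t

x = -8 + 12t, y = 4 - 13t, z = 5 - 11t


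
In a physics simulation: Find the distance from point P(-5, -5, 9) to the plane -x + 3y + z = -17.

distance = |a·x₀ + b·y₀ + c·z₀ - d| / √(a² + b² + c²)
  = |(-1)·(-5) + 3·(-5) + 1·9 - (-17)| / √((-1)² + 3² + 1²)
  = |5 - 15 + 9 + 17| / √(1 + 9 + 1)
  = |16| / √11
  = 16 / 3.317
  ≈ 4.824

4.824


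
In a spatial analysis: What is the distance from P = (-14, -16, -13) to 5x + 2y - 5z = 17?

distance = |a·x₀ + b·y₀ + c·z₀ - d| / √(a² + b² + c²)
  = |5·(-14) + 2·(-16) + (-5)·(-13) - 17| / √(5² + 2² + (-5)²)
  = |-70 - 32 + 65 - 17| / √(25 + 4 + 25)
  = |-54| / √54
  = 54 / 7.348
  ≈ 7.348

7.348


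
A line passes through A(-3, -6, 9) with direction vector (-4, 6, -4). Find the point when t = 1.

P(t) = A + t·d
  = (-3 + (-4)·1, -6 + 6·1, 9 + (-4)·1)
  = (-3 - 4, -6 + 6, 9 - 4)
  = (-7, 0, 5)

(-7, 0, 5)


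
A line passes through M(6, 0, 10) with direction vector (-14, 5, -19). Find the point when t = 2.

P(t) = M + t·d
  = (6 + (-14)·2, 0 + 5·2, 10 + (-19)·2)
  = (6 - 28, 0 + 10, 10 - 38)
  = (-22, 10, -28)

(-22, 10, -28)


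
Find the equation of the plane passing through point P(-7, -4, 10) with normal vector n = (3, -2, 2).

The plane through P with normal n = (a, b, c) satisfies n·(r - P) = 0,
i.e. ax + by + cz = a·x₀ + b·y₀ + c·z₀.
d = 3·(-7) + (-2)·(-4) + 2·10
  = -21 + 8 + 20
  = 7
Equation: 3x - 2y + 2z = 7

3x - 2y + 2z = 7


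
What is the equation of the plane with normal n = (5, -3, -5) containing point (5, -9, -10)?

The plane through P with normal n = (a, b, c) satisfies n·(r - P) = 0,
i.e. ax + by + cz = a·x₀ + b·y₀ + c·z₀.
d = 5·5 + (-3)·(-9) + (-5)·(-10)
  = 25 + 27 + 50
  = 102
Equation: 5x - 3y - 5z = 102

5x - 3y - 5z = 102


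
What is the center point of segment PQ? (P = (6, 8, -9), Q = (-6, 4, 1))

M = ((x₁+x₂)/2, (y₁+y₂)/2, (z₁+z₂)/2)
  = ((6 - 6)/2, (8 + 4)/2, (-9 + 1)/2)
  = (0/2, 12/2, -8/2)
  = (0, 6, -4)

(0, 6, -4)


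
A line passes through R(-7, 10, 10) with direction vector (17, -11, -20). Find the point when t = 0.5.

P(t) = R + t·d
  = (-7 + 17·0.5, 10 + (-11)·0.5, 10 + (-20)·0.5)
  = (-7 + 8.5, 10 - 5.5, 10 - 10)
  = (1.5, 4.5, 0)

(1.5, 4.5, 0)


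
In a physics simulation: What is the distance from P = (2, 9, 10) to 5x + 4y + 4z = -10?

distance = |a·x₀ + b·y₀ + c·z₀ - d| / √(a² + b² + c²)
  = |5·2 + 4·9 + 4·10 - (-10)| / √(5² + 4² + 4²)
  = |10 + 36 + 40 + 10| / √(25 + 16 + 16)
  = |96| / √57
  = 96 / 7.55
  ≈ 12.72

12.72


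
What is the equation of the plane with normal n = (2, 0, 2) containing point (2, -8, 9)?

The plane through P with normal n = (a, b, c) satisfies n·(r - P) = 0,
i.e. ax + by + cz = a·x₀ + b·y₀ + c·z₀.
d = 2·2 + 0·(-8) + 2·9
  = 4 + 0 + 18
  = 22
Equation: 2x + 2z = 22

2x + 2z = 22


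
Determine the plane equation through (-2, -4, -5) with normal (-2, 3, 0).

The plane through P with normal n = (a, b, c) satisfies n·(r - P) = 0,
i.e. ax + by + cz = a·x₀ + b·y₀ + c·z₀.
d = (-2)·(-2) + 3·(-4) + 0·(-5)
  = 4 - 12 + 0
  = -8
Equation: -2x + 3y = -8

-2x + 3y = -8


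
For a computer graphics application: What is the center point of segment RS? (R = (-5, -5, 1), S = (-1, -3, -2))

M = ((x₁+x₂)/2, (y₁+y₂)/2, (z₁+z₂)/2)
  = ((-5 - 1)/2, (-5 - 3)/2, (1 - 2)/2)
  = (-6/2, -8/2, -1/2)
  = (-3, -4, -0.5)

(-3, -4, -0.5)


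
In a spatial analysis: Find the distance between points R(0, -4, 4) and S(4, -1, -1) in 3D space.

d = √[(x₂-x₁)² + (y₂-y₁)² + (z₂-z₁)²]
  = √[4² + 3² + (-5)²]
  = √[16 + 9 + 25]
  = √50
  ≈ 7.071

7.071


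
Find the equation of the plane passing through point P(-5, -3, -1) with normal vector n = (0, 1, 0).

The plane through P with normal n = (a, b, c) satisfies n·(r - P) = 0,
i.e. ax + by + cz = a·x₀ + b·y₀ + c·z₀.
d = 0·(-5) + 1·(-3) + 0·(-1)
  = 0 - 3 + 0
  = -3
Equation: y = -3

y = -3


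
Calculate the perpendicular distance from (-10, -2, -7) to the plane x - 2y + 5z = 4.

distance = |a·x₀ + b·y₀ + c·z₀ - d| / √(a² + b² + c²)
  = |1·(-10) + (-2)·(-2) + 5·(-7) - 4| / √(1² + (-2)² + 5²)
  = |-10 + 4 - 35 - 4| / √(1 + 4 + 25)
  = |-45| / √30
  = 45 / 5.477
  ≈ 8.216

8.216


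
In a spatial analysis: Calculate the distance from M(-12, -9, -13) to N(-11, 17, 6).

d = √[(x₂-x₁)² + (y₂-y₁)² + (z₂-z₁)²]
  = √[1² + 26² + 19²]
  = √[1 + 676 + 361]
  = √1038
  ≈ 32.22

32.22


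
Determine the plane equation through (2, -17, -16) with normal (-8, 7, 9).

The plane through P with normal n = (a, b, c) satisfies n·(r - P) = 0,
i.e. ax + by + cz = a·x₀ + b·y₀ + c·z₀.
d = (-8)·2 + 7·(-17) + 9·(-16)
  = -16 - 119 - 144
  = -279
Equation: -8x + 7y + 9z = -279

-8x + 7y + 9z = -279


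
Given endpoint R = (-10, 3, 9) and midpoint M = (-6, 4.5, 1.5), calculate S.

S = 2M - R
  = (2·(-6) - (-10), 2·4.5 - 3, 2·1.5 - 9)
  = (-12 + 10, 9 - 3, 3 - 9)
  = (-2, 6, -6)

(-2, 6, -6)


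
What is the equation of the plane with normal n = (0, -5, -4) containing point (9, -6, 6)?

The plane through P with normal n = (a, b, c) satisfies n·(r - P) = 0,
i.e. ax + by + cz = a·x₀ + b·y₀ + c·z₀.
d = 0·9 + (-5)·(-6) + (-4)·6
  = 0 + 30 - 24
  = 6
Equation: -5y - 4z = 6

-5y - 4z = 6


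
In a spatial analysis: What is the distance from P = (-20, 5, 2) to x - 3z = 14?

distance = |a·x₀ + b·y₀ + c·z₀ - d| / √(a² + b² + c²)
  = |1·(-20) + 0·5 + (-3)·2 - 14| / √(1² + 0² + (-3)²)
  = |-20 + 0 - 6 - 14| / √(1 + 0 + 9)
  = |-40| / √10
  = 40 / 3.162
  ≈ 12.65

12.65


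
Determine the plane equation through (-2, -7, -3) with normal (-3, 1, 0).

The plane through P with normal n = (a, b, c) satisfies n·(r - P) = 0,
i.e. ax + by + cz = a·x₀ + b·y₀ + c·z₀.
d = (-3)·(-2) + 1·(-7) + 0·(-3)
  = 6 - 7 + 0
  = -1
Equation: -3x + y = -1

-3x + y = -1


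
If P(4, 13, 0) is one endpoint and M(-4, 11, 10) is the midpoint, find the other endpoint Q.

Q = 2M - P
  = (2·(-4) - 4, 2·11 - 13, 2·10 - 0)
  = (-8 - 4, 22 - 13, 20 + 0)
  = (-12, 9, 20)

(-12, 9, 20)


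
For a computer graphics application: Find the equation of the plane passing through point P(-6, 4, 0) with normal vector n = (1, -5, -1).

The plane through P with normal n = (a, b, c) satisfies n·(r - P) = 0,
i.e. ax + by + cz = a·x₀ + b·y₀ + c·z₀.
d = 1·(-6) + (-5)·4 + (-1)·0
  = -6 - 20 + 0
  = -26
Equation: x - 5y - z = -26

x - 5y - z = -26


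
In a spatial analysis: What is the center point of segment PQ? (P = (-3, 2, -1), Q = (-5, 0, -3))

M = ((x₁+x₂)/2, (y₁+y₂)/2, (z₁+z₂)/2)
  = ((-3 - 5)/2, (2 + 0)/2, (-1 - 3)/2)
  = (-8/2, 2/2, -4/2)
  = (-4, 1, -2)

(-4, 1, -2)


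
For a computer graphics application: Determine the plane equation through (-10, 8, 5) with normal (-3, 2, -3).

The plane through P with normal n = (a, b, c) satisfies n·(r - P) = 0,
i.e. ax + by + cz = a·x₀ + b·y₀ + c·z₀.
d = (-3)·(-10) + 2·8 + (-3)·5
  = 30 + 16 - 15
  = 31
Equation: -3x + 2y - 3z = 31

-3x + 2y - 3z = 31


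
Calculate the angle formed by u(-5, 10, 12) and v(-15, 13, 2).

u·v = (-5)·(-15) + 10·13 + 12·2 = 75 + 130 + 24 = 229
|u| = √((-5)² + 10² + 12²) = √269 ≈ 16.4
|v| = √((-15)² + 13² + 2²) = √398 ≈ 19.95
cos θ = (u·v)/(|u||v|) = 229/(16.4·19.95) ≈ 0.6999
θ = arccos(0.6999) ≈ 45.58°

45.58°


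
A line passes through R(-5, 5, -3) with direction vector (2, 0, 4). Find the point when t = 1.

P(t) = R + t·d
  = (-5 + 2·1, 5 + 0·1, -3 + 4·1)
  = (-5 + 2, 5 + 0, -3 + 4)
  = (-3, 5, 1)

(-3, 5, 1)


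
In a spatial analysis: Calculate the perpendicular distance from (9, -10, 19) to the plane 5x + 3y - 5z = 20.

distance = |a·x₀ + b·y₀ + c·z₀ - d| / √(a² + b² + c²)
  = |5·9 + 3·(-10) + (-5)·19 - 20| / √(5² + 3² + (-5)²)
  = |45 - 30 - 95 - 20| / √(25 + 9 + 25)
  = |-100| / √59
  = 100 / 7.681
  ≈ 13.02

13.02


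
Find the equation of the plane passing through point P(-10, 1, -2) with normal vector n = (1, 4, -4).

The plane through P with normal n = (a, b, c) satisfies n·(r - P) = 0,
i.e. ax + by + cz = a·x₀ + b·y₀ + c·z₀.
d = 1·(-10) + 4·1 + (-4)·(-2)
  = -10 + 4 + 8
  = 2
Equation: x + 4y - 4z = 2

x + 4y - 4z = 2


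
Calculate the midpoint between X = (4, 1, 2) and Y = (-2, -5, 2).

M = ((x₁+x₂)/2, (y₁+y₂)/2, (z₁+z₂)/2)
  = ((4 - 2)/2, (1 - 5)/2, (2 + 2)/2)
  = (2/2, -4/2, 4/2)
  = (1, -2, 2)

(1, -2, 2)


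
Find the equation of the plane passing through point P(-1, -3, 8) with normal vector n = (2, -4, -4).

The plane through P with normal n = (a, b, c) satisfies n·(r - P) = 0,
i.e. ax + by + cz = a·x₀ + b·y₀ + c·z₀.
d = 2·(-1) + (-4)·(-3) + (-4)·8
  = -2 + 12 - 32
  = -22
Equation: 2x - 4y - 4z = -22

2x - 4y - 4z = -22
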